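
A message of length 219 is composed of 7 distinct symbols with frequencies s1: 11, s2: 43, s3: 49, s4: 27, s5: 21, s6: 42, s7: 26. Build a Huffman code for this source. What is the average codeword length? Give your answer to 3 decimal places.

Probabilities are the counts divided by 219.
Repeatedly combine the two least-probable nodes; the expected code length is the sum of the merged weights.
merge 11/219 + 7/73 → 32/219
merge 26/219 + 9/73 → 53/219
merge 32/219 + 14/73 → 74/219
merge 43/219 + 49/219 → 92/219
merge 53/219 + 74/219 → 127/219
merge 92/219 + 127/219 → 1
L = 32/219 + 53/219 + 74/219 + 92/219 + 127/219 + 1 = 199/73 ≈ 2.726 bits/symbol.

2.726 bits/symbol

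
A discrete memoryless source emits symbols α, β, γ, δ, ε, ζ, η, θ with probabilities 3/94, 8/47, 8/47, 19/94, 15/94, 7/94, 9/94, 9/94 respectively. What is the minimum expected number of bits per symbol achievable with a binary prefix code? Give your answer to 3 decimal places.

Repeatedly combine the two least-probable nodes; the expected code length is the sum of the merged weights.
merge 3/94 + 7/94 → 5/47
merge 9/94 + 9/94 → 9/47
merge 5/47 + 15/94 → 25/94
merge 8/47 + 8/47 → 16/47
merge 9/47 + 19/94 → 37/94
merge 25/94 + 16/47 → 57/94
merge 37/94 + 57/94 → 1
L = 5/47 + 9/47 + 25/94 + 16/47 + 37/94 + 57/94 + 1 = 273/94 ≈ 2.904 bits/symbol.

2.904 bits/symbol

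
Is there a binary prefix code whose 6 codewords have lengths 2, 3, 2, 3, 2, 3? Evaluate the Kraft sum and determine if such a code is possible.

1.125; no

With common denominator 2^3 = 8: Σ 2^(−ℓᵢ) = 2/8 + 1/8 + 2/8 + 1/8 + 2/8 + 1/8 = 9/8 = 1.125.
Kraft's inequality requires Σ ≤ 1; here Σ = 1.125 > 1, so no such prefix code exists.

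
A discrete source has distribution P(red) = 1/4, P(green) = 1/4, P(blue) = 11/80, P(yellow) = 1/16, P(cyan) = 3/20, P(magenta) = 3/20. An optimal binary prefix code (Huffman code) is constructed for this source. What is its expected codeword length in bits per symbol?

2.5 bits/symbol

Repeatedly combine the two least-probable nodes; the expected code length is the sum of the merged weights.
merge 1/16 + 11/80 → 1/5
merge 3/20 + 3/20 → 3/10
merge 1/5 + 1/4 → 9/20
merge 1/4 + 3/10 → 11/20
merge 9/20 + 11/20 → 1
L = 1/5 + 3/10 + 9/20 + 11/20 + 1 = 5/2 = 2.5 bits/symbol.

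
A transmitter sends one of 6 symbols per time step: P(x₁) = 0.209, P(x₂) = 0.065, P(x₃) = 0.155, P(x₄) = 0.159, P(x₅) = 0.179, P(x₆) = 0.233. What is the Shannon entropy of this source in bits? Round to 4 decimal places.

2.5010 bits

H = −Σ pᵢ log₂ pᵢ.
−0.209·log₂(0.209) = 0.4720
−0.065·log₂(0.065) = 0.2563
−0.155·log₂(0.155) = 0.4169
−0.159·log₂(0.159) = 0.4218
−0.179·log₂(0.179) = 0.4443
−0.233·log₂(0.233) = 0.4897
Sum ≈ 2.5010 → 2.5010 bits.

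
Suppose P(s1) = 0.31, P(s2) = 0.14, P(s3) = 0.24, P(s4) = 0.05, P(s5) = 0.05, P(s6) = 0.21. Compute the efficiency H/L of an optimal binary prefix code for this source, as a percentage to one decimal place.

Entropy H = −Σ p log₂ p ≈ 2.3201 bits.
Huffman merges: 1/20+1/20→1/10; 1/10+7/50→6/25; 21/100+6/25→9/20; 6/25+31/100→11/20; 9/20+11/20→1. L = 117/50 ≈ 2.3400.
Efficiency = H/L = 2.3201/2.3400 = 99.1%.

99.1%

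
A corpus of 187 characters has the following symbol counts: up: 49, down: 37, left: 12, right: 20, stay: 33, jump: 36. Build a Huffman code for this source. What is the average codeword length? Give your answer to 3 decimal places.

Probabilities are the counts divided by 187.
Repeatedly combine the two least-probable nodes; the expected code length is the sum of the merged weights.
merge 12/187 + 20/187 → 32/187
merge 32/187 + 3/17 → 65/187
merge 36/187 + 37/187 → 73/187
merge 49/187 + 65/187 → 114/187
merge 73/187 + 114/187 → 1
L = 32/187 + 65/187 + 73/187 + 114/187 + 1 = 471/187 ≈ 2.519 bits/symbol.

2.519 bits/symbol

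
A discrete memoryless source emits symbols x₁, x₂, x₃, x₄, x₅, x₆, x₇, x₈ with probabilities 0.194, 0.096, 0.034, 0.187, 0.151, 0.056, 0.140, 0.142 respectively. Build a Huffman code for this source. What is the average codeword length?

Repeatedly combine the two least-probable nodes; the expected code length is the sum of the merged weights.
merge 17/500 + 7/125 → 9/100
merge 9/100 + 12/125 → 93/500
merge 7/50 + 71/500 → 141/500
merge 151/1000 + 93/500 → 337/1000
merge 187/1000 + 97/500 → 381/1000
merge 141/500 + 337/1000 → 619/1000
merge 381/1000 + 619/1000 → 1
L = 9/100 + 93/500 + 141/500 + 337/1000 + 381/1000 + 619/1000 + 1 = 579/200 = 2.895 bits/symbol.

2.895 bits/symbol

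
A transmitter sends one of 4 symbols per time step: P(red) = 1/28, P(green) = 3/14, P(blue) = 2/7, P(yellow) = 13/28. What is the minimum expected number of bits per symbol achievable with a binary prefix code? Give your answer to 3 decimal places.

Repeatedly combine the two least-probable nodes; the expected code length is the sum of the merged weights.
merge 1/28 + 3/14 → 1/4
merge 1/4 + 2/7 → 15/28
merge 13/28 + 15/28 → 1
L = 1/4 + 15/28 + 1 = 25/14 ≈ 1.786 bits/symbol.

1.786 bits/symbol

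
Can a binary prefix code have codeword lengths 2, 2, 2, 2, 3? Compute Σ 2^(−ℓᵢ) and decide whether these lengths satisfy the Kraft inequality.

With common denominator 2^3 = 8: Σ 2^(−ℓᵢ) = 2/8 + 2/8 + 2/8 + 2/8 + 1/8 = 9/8 = 1.125.
Kraft's inequality requires Σ ≤ 1; here Σ = 1.125 > 1, so no such prefix code exists.

1.125; no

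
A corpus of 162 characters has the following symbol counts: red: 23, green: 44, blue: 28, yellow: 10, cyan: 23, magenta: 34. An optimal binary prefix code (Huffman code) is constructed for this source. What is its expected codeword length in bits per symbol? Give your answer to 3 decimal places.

Probabilities are the counts divided by 162.
Repeatedly combine the two least-probable nodes; the expected code length is the sum of the merged weights.
merge 5/81 + 23/162 → 11/54
merge 23/162 + 14/81 → 17/54
merge 11/54 + 17/81 → 67/162
merge 22/81 + 17/54 → 95/162
merge 67/162 + 95/162 → 1
L = 11/54 + 17/54 + 67/162 + 95/162 + 1 = 68/27 ≈ 2.519 bits/symbol.

2.519 bits/symbol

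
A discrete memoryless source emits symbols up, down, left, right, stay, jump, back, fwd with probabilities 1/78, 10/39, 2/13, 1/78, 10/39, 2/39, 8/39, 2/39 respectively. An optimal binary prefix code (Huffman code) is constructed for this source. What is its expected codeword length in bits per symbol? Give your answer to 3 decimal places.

Repeatedly combine the two least-probable nodes; the expected code length is the sum of the merged weights.
merge 1/78 + 1/78 → 1/39
merge 1/39 + 2/39 → 1/13
merge 2/39 + 1/13 → 5/39
merge 5/39 + 2/13 → 11/39
merge 8/39 + 10/39 → 6/13
merge 10/39 + 11/39 → 7/13
merge 6/13 + 7/13 → 1
L = 1/39 + 1/13 + 5/39 + 11/39 + 6/13 + 7/13 + 1 = 98/39 ≈ 2.513 bits/symbol.

2.513 bits/symbol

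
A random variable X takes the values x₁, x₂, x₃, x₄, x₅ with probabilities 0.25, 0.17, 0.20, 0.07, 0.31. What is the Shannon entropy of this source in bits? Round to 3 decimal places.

2.191 bits

H = −Σ pᵢ log₂ pᵢ.
−0.25·log₂(0.25) = 0.5000
−0.17·log₂(0.17) = 0.4346
−0.20·log₂(0.20) = 0.4644
−0.07·log₂(0.07) = 0.2686
−0.31·log₂(0.31) = 0.5238
Sum ≈ 2.1913 → 2.191 bits.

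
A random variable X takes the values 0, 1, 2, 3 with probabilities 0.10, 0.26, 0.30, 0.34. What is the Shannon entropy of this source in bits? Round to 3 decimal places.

H = −Σ pᵢ log₂ pᵢ.
−0.10·log₂(0.10) = 0.3322
−0.26·log₂(0.26) = 0.5053
−0.30·log₂(0.30) = 0.5211
−0.34·log₂(0.34) = 0.5292
Sum ≈ 1.8877 → 1.888 bits.

1.888 bits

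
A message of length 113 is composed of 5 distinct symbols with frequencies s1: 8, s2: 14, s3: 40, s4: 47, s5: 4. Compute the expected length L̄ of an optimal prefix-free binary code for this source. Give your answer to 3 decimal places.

1.920 bits/symbol

Probabilities are the counts divided by 113.
Repeatedly combine the two least-probable nodes; the expected code length is the sum of the merged weights.
merge 4/113 + 8/113 → 12/113
merge 12/113 + 14/113 → 26/113
merge 26/113 + 40/113 → 66/113
merge 47/113 + 66/113 → 1
L = 12/113 + 26/113 + 66/113 + 1 = 217/113 ≈ 1.920 bits/symbol.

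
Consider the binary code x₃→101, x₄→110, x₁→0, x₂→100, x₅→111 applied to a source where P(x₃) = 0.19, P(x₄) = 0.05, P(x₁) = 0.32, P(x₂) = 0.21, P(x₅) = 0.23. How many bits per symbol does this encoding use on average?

L̄ = Σ pᵢ·ℓᵢ = 0.19·3 + 0.05·3 + 0.32·1 + 0.21·3 + 0.23·3 = 2.36 bits/symbol.

2.36 bits/symbol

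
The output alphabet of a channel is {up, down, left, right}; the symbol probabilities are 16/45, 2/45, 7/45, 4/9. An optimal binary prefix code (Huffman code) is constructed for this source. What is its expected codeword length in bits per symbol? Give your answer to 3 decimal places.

Repeatedly combine the two least-probable nodes; the expected code length is the sum of the merged weights.
merge 2/45 + 7/45 → 1/5
merge 1/5 + 16/45 → 5/9
merge 4/9 + 5/9 → 1
L = 1/5 + 5/9 + 1 = 79/45 ≈ 1.756 bits/symbol.

1.756 bits/symbol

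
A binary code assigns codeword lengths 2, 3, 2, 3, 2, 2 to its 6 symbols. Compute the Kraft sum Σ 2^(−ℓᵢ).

With common denominator 2^3 = 8: Σ 2^(−ℓᵢ) = 2/8 + 1/8 + 2/8 + 1/8 + 2/8 + 2/8 = 10/8 = 1.25.

1.25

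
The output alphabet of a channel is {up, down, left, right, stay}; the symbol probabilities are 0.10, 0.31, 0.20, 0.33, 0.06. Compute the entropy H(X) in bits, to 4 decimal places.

2.0917 bits

H = −Σ pᵢ log₂ pᵢ.
−0.10·log₂(0.10) = 0.3322
−0.31·log₂(0.31) = 0.5238
−0.20·log₂(0.20) = 0.4644
−0.33·log₂(0.33) = 0.5278
−0.06·log₂(0.06) = 0.2435
Sum ≈ 2.0917 → 2.0917 bits.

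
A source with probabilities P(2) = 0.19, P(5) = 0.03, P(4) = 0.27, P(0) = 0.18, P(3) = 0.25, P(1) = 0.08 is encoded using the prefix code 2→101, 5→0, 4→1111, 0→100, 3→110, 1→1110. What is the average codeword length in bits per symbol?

3.29 bits/symbol

L̄ = Σ pᵢ·ℓᵢ = 0.19·3 + 0.03·1 + 0.27·4 + 0.18·3 + 0.25·3 + 0.08·4 = 3.29 bits/symbol.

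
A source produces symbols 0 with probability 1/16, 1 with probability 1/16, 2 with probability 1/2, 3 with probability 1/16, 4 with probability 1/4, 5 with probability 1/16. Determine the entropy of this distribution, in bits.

2 bits

Each probability is a power of 1/2, so log₂(1/p) is an integer.
H = Σ p·log₂(1/p) = 1/16·4 + 1/16·4 + 1/2·1 + 1/16·4 + 1/4·2 + 1/16·4 = 2 bits.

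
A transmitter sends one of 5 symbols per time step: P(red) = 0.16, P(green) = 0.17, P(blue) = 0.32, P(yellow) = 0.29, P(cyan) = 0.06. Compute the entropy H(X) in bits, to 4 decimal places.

H = −Σ pᵢ log₂ pᵢ.
−0.16·log₂(0.16) = 0.4230
−0.17·log₂(0.17) = 0.4346
−0.32·log₂(0.32) = 0.5260
−0.29·log₂(0.29) = 0.5179
−0.06·log₂(0.06) = 0.2435
Sum ≈ 2.1451 → 2.1451 bits.

2.1451 bits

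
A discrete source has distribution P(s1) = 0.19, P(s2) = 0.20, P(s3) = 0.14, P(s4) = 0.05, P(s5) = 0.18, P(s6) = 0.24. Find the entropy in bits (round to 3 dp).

H = −Σ pᵢ log₂ pᵢ.
−0.19·log₂(0.19) = 0.4552
−0.20·log₂(0.20) = 0.4644
−0.14·log₂(0.14) = 0.3971
−0.05·log₂(0.05) = 0.2161
−0.18·log₂(0.18) = 0.4453
−0.24·log₂(0.24) = 0.4941
Sum ≈ 2.4723 → 2.472 bits.

2.472 bits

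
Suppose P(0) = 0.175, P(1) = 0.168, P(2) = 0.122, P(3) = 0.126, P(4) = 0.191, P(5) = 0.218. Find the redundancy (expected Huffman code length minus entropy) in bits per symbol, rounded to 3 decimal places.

Entropy H = −Σ p log₂ p ≈ 2.5545 bits.
Huffman merges: 61/500+63/500→31/125; 21/125+7/40→343/1000; 191/1000+109/500→409/1000; 31/125+343/1000→591/1000; 409/1000+591/1000→1. L = 2591/1000 ≈ 2.5910.
L − H = 2.5910 − 2.5545 = 0.037 bits.

0.037 bits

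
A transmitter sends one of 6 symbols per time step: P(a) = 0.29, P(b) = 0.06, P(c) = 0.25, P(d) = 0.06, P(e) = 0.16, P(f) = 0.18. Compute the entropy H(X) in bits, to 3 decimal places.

H = −Σ pᵢ log₂ pᵢ.
−0.29·log₂(0.29) = 0.5179
−0.06·log₂(0.06) = 0.2435
−0.25·log₂(0.25) = 0.5000
−0.06·log₂(0.06) = 0.2435
−0.16·log₂(0.16) = 0.4230
−0.18·log₂(0.18) = 0.4453
Sum ≈ 2.3733 → 2.373 bits.

2.373 bits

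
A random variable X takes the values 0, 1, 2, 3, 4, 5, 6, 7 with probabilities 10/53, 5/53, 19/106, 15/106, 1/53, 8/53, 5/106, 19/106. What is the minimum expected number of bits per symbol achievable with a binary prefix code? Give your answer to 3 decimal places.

2.858 bits/symbol

Repeatedly combine the two least-probable nodes; the expected code length is the sum of the merged weights.
merge 1/53 + 5/106 → 7/106
merge 7/106 + 5/53 → 17/106
merge 15/106 + 8/53 → 31/106
merge 17/106 + 19/106 → 18/53
merge 19/106 + 10/53 → 39/106
merge 31/106 + 18/53 → 67/106
merge 39/106 + 67/106 → 1
L = 7/106 + 17/106 + 31/106 + 18/53 + 39/106 + 67/106 + 1 = 303/106 ≈ 2.858 bits/symbol.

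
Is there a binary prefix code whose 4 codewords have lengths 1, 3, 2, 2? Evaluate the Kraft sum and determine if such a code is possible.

With common denominator 2^3 = 8: Σ 2^(−ℓᵢ) = 4/8 + 1/8 + 2/8 + 2/8 = 9/8 = 1.125.
Kraft's inequality requires Σ ≤ 1; here Σ = 1.125 > 1, so no such prefix code exists.

1.125; no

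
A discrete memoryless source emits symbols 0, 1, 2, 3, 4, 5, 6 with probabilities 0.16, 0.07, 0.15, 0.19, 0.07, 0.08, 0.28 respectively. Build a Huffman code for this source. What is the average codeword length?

Repeatedly combine the two least-probable nodes; the expected code length is the sum of the merged weights.
merge 7/100 + 7/100 → 7/50
merge 2/25 + 7/50 → 11/50
merge 3/20 + 4/25 → 31/100
merge 19/100 + 11/50 → 41/100
merge 7/25 + 31/100 → 59/100
merge 41/100 + 59/100 → 1
L = 7/50 + 11/50 + 31/100 + 41/100 + 59/100 + 1 = 267/100 = 2.67 bits/symbol.

2.67 bits/symbol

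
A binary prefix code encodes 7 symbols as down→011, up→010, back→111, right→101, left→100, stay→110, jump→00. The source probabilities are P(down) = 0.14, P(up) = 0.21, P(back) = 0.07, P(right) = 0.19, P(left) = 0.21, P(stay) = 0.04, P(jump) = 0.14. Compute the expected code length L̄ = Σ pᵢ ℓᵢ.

L̄ = Σ pᵢ·ℓᵢ = 0.14·3 + 0.21·3 + 0.07·3 + 0.19·3 + 0.21·3 + 0.04·3 + 0.14·2 = 2.86 bits/symbol.

2.86 bits/symbol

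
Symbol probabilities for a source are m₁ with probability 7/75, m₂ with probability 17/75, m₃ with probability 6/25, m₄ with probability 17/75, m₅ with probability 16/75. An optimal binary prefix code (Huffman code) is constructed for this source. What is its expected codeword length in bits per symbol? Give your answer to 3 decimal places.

Repeatedly combine the two least-probable nodes; the expected code length is the sum of the merged weights.
merge 7/75 + 16/75 → 23/75
merge 17/75 + 17/75 → 34/75
merge 6/25 + 23/75 → 41/75
merge 34/75 + 41/75 → 1
L = 23/75 + 34/75 + 41/75 + 1 = 173/75 ≈ 2.307 bits/symbol.

2.307 bits/symbol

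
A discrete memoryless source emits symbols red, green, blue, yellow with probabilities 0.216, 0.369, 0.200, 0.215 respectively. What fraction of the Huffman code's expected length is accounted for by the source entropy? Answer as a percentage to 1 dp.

Entropy H = −Σ p log₂ p ≈ 1.9495 bits.
Huffman merges: 1/5+43/200→83/200; 27/125+369/1000→117/200; 83/200+117/200→1. L = 2 ≈ 2.0000.
Efficiency = H/L = 1.9495/2.0000 = 97.5%.

97.5%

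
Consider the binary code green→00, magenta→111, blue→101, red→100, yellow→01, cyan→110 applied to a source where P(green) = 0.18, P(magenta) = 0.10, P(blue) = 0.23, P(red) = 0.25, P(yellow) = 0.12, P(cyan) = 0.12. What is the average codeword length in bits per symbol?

2.7 bits/symbol

L̄ = Σ pᵢ·ℓᵢ = 0.18·2 + 0.10·3 + 0.23·3 + 0.25·3 + 0.12·2 + 0.12·3 = 2.7 bits/symbol.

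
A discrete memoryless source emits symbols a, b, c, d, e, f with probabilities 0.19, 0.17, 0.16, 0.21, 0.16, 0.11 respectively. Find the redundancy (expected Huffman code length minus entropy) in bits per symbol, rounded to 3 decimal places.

0.041 bits

Entropy H = −Σ p log₂ p ≈ 2.5590 bits.
Huffman merges: 11/100+4/25→27/100; 4/25+17/100→33/100; 19/100+21/100→2/5; 27/100+33/100→3/5; 2/5+3/5→1. L = 13/5 ≈ 2.6000.
L − H = 2.6000 − 2.5590 = 0.041 bits.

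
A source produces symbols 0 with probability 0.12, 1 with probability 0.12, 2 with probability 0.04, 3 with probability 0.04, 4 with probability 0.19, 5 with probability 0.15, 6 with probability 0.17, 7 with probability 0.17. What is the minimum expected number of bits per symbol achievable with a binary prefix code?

Repeatedly combine the two least-probable nodes; the expected code length is the sum of the merged weights.
merge 1/25 + 1/25 → 2/25
merge 2/25 + 3/25 → 1/5
merge 3/25 + 3/20 → 27/100
merge 17/100 + 17/100 → 17/50
merge 19/100 + 1/5 → 39/100
merge 27/100 + 17/50 → 61/100
merge 39/100 + 61/100 → 1
L = 2/25 + 1/5 + 27/100 + 17/50 + 39/100 + 61/100 + 1 = 289/100 = 2.89 bits/symbol.

2.89 bits/symbol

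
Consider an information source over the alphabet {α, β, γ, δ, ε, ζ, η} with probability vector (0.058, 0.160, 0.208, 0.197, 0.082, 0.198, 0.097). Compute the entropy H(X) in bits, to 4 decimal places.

2.6792 bits

H = −Σ pᵢ log₂ pᵢ.
−0.058·log₂(0.058) = 0.2383
−0.160·log₂(0.160) = 0.4230
−0.208·log₂(0.208) = 0.4712
−0.197·log₂(0.197) = 0.4617
−0.082·log₂(0.082) = 0.2959
−0.198·log₂(0.198) = 0.4626
−0.097·log₂(0.097) = 0.3265
Sum ≈ 2.6792 → 2.6792 bits.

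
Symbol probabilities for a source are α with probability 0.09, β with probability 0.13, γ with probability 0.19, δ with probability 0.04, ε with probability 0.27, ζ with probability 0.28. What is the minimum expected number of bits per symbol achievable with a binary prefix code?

2.39 bits/symbol

Repeatedly combine the two least-probable nodes; the expected code length is the sum of the merged weights.
merge 1/25 + 9/100 → 13/100
merge 13/100 + 13/100 → 13/50
merge 19/100 + 13/50 → 9/20
merge 27/100 + 7/25 → 11/20
merge 9/20 + 11/20 → 1
L = 13/100 + 13/50 + 9/20 + 11/20 + 1 = 239/100 = 2.39 bits/symbol.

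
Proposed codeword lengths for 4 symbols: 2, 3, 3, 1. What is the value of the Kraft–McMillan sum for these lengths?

1

With common denominator 2^3 = 8: Σ 2^(−ℓᵢ) = 2/8 + 1/8 + 1/8 + 4/8 = 8/8 = 1.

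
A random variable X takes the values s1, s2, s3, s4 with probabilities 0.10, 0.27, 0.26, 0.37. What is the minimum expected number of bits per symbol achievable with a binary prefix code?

1.99 bits/symbol

Repeatedly combine the two least-probable nodes; the expected code length is the sum of the merged weights.
merge 1/10 + 13/50 → 9/25
merge 27/100 + 9/25 → 63/100
merge 37/100 + 63/100 → 1
L = 9/25 + 63/100 + 1 = 199/100 = 1.99 bits/symbol.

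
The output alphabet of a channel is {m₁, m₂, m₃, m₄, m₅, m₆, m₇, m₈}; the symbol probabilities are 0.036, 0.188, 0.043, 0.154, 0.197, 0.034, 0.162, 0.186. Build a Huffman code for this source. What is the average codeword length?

Repeatedly combine the two least-probable nodes; the expected code length is the sum of the merged weights.
merge 17/500 + 9/250 → 7/100
merge 43/1000 + 7/100 → 113/1000
merge 113/1000 + 77/500 → 267/1000
merge 81/500 + 93/500 → 87/250
merge 47/250 + 197/1000 → 77/200
merge 267/1000 + 87/250 → 123/200
merge 77/200 + 123/200 → 1
L = 7/100 + 113/1000 + 267/1000 + 87/250 + 77/200 + 123/200 + 1 = 1399/500 = 2.798 bits/symbol.

2.798 bits/symbol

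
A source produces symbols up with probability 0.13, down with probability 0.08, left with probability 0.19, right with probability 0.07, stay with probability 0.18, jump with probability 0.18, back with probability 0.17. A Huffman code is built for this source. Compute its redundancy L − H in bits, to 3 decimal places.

0.057 bits

Entropy H = −Σ p log₂ p ≈ 2.7231 bits.
Huffman merges: 7/100+2/25→3/20; 13/100+3/20→7/25; 17/100+9/50→7/20; 9/50+19/100→37/100; 7/25+7/20→63/100; 37/100+63/100→1. L = 139/50 ≈ 2.7800.
L − H = 2.7800 − 2.7231 = 0.057 bits.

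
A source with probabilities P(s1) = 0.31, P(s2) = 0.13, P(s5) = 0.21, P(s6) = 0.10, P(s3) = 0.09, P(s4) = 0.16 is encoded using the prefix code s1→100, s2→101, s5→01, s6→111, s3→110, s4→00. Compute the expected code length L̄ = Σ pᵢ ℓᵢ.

L̄ = Σ pᵢ·ℓᵢ = 0.31·3 + 0.13·3 + 0.21·2 + 0.10·3 + 0.09·3 + 0.16·2 = 2.63 bits/symbol.

2.63 bits/symbol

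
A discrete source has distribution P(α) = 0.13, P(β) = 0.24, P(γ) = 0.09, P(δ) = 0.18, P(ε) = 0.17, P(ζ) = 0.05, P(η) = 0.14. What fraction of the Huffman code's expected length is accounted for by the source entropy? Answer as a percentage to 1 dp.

98.6%

Entropy H = −Σ p log₂ p ≈ 2.6825 bits.
Huffman merges: 1/20+9/100→7/50; 13/100+7/50→27/100; 7/50+17/100→31/100; 9/50+6/25→21/50; 27/100+31/100→29/50; 21/50+29/50→1. L = 68/25 ≈ 2.7200.
Efficiency = H/L = 2.6825/2.7200 = 98.6%.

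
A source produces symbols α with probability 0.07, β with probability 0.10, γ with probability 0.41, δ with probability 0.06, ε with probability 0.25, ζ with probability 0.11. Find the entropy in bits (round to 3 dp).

H = −Σ pᵢ log₂ pᵢ.
−0.07·log₂(0.07) = 0.2686
−0.10·log₂(0.10) = 0.3322
−0.41·log₂(0.41) = 0.5274
−0.06·log₂(0.06) = 0.2435
−0.25·log₂(0.25) = 0.5000
−0.11·log₂(0.11) = 0.3503
Sum ≈ 2.2220 → 2.222 bits.

2.222 bits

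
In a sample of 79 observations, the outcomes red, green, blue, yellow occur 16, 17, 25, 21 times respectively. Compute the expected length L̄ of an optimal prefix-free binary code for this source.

2 bits/symbol

Probabilities are the counts divided by 79.
Repeatedly combine the two least-probable nodes; the expected code length is the sum of the merged weights.
merge 16/79 + 17/79 → 33/79
merge 21/79 + 25/79 → 46/79
merge 33/79 + 46/79 → 1
L = 33/79 + 46/79 + 1 = 2 bits/symbol.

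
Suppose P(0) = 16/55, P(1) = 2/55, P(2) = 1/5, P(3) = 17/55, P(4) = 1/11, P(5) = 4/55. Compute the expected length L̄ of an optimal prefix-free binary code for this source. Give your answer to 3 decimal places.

2.309 bits/symbol

Repeatedly combine the two least-probable nodes; the expected code length is the sum of the merged weights.
merge 2/55 + 4/55 → 6/55
merge 1/11 + 6/55 → 1/5
merge 1/5 + 1/5 → 2/5
merge 16/55 + 17/55 → 3/5
merge 2/5 + 3/5 → 1
L = 6/55 + 1/5 + 2/5 + 3/5 + 1 = 127/55 ≈ 2.309 bits/symbol.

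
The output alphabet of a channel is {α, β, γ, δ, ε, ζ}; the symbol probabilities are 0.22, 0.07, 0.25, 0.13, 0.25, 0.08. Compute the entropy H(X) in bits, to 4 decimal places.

2.4233 bits

H = −Σ pᵢ log₂ pᵢ.
−0.22·log₂(0.22) = 0.4806
−0.07·log₂(0.07) = 0.2686
−0.25·log₂(0.25) = 0.5000
−0.13·log₂(0.13) = 0.3826
−0.25·log₂(0.25) = 0.5000
−0.08·log₂(0.08) = 0.2915
Sum ≈ 2.4233 → 2.4233 bits.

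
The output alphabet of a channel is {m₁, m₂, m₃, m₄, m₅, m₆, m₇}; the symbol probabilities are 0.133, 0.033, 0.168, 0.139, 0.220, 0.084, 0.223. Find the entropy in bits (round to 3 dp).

2.641 bits

H = −Σ pᵢ log₂ pᵢ.
−0.133·log₂(0.133) = 0.3871
−0.033·log₂(0.033) = 0.1624
−0.168·log₂(0.168) = 0.4323
−0.139·log₂(0.139) = 0.3957
−0.220·log₂(0.220) = 0.4806
−0.084·log₂(0.084) = 0.3002
−0.223·log₂(0.223) = 0.4828
Sum ≈ 2.6411 → 2.641 bits.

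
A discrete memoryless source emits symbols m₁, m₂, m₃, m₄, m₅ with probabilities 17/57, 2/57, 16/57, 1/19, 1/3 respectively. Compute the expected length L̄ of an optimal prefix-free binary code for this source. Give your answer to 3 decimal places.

Repeatedly combine the two least-probable nodes; the expected code length is the sum of the merged weights.
merge 2/57 + 1/19 → 5/57
merge 5/57 + 16/57 → 7/19
merge 17/57 + 1/3 → 12/19
merge 7/19 + 12/19 → 1
L = 5/57 + 7/19 + 12/19 + 1 = 119/57 ≈ 2.088 bits/symbol.

2.088 bits/symbol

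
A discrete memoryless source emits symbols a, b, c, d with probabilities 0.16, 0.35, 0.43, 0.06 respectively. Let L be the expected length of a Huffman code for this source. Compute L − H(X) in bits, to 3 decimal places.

Entropy H = −Σ p log₂ p ≈ 1.7202 bits.
Huffman merges: 3/50+4/25→11/50; 11/50+7/20→57/100; 43/100+57/100→1. L = 179/100 ≈ 1.7900.
L − H = 1.7900 − 1.7202 = 0.070 bits.

0.070 bits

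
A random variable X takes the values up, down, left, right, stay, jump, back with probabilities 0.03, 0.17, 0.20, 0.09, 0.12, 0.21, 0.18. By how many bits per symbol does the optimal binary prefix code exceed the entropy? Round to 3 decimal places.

0.061 bits

Entropy H = −Σ p log₂ p ≈ 2.6486 bits.
Huffman merges: 3/100+9/100→3/25; 3/25+3/25→6/25; 17/100+9/50→7/20; 1/5+21/100→41/100; 6/25+7/20→59/100; 41/100+59/100→1. L = 271/100 ≈ 2.7100.
L − H = 2.7100 − 2.6486 = 0.061 bits.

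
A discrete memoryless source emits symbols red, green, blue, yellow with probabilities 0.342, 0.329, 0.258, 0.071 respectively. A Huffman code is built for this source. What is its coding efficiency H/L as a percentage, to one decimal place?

92.2%

Entropy H = −Σ p log₂ p ≈ 1.8323 bits.
Huffman merges: 71/1000+129/500→329/1000; 329/1000+329/1000→329/500; 171/500+329/500→1. L = 1987/1000 ≈ 1.9870.
Efficiency = H/L = 1.8323/1.9870 = 92.2%.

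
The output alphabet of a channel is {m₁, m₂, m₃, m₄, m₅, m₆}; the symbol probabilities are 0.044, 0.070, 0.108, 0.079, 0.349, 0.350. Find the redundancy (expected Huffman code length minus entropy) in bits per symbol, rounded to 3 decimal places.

Entropy H = −Σ p log₂ p ≈ 2.1630 bits.
Huffman merges: 11/250+7/100→57/500; 79/1000+27/250→187/1000; 57/500+187/1000→301/1000; 301/1000+349/1000→13/20; 7/20+13/20→1. L = 563/250 ≈ 2.2520.
L − H = 2.2520 − 2.1630 = 0.089 bits.

0.089 bits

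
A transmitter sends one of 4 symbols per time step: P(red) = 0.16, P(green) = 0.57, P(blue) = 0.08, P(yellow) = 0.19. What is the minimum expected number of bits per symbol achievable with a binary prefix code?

Repeatedly combine the two least-probable nodes; the expected code length is the sum of the merged weights.
merge 2/25 + 4/25 → 6/25
merge 19/100 + 6/25 → 43/100
merge 43/100 + 57/100 → 1
L = 6/25 + 43/100 + 1 = 167/100 = 1.67 bits/symbol.

1.67 bits/symbol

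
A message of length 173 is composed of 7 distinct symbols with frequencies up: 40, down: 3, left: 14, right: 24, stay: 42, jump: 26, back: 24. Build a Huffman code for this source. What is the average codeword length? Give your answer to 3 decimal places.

Probabilities are the counts divided by 173.
Repeatedly combine the two least-probable nodes; the expected code length is the sum of the merged weights.
merge 3/173 + 14/173 → 17/173
merge 17/173 + 24/173 → 41/173
merge 24/173 + 26/173 → 50/173
merge 40/173 + 41/173 → 81/173
merge 42/173 + 50/173 → 92/173
merge 81/173 + 92/173 → 1
L = 17/173 + 41/173 + 50/173 + 81/173 + 92/173 + 1 = 454/173 ≈ 2.624 bits/symbol.

2.624 bits/symbol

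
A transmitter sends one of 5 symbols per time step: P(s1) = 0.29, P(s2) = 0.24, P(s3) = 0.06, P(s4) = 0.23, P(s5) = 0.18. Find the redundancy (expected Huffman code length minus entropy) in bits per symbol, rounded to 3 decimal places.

0.051 bits

Entropy H = −Σ p log₂ p ≈ 2.1885 bits.
Huffman merges: 3/50+9/50→6/25; 23/100+6/25→47/100; 6/25+29/100→53/100; 47/100+53/100→1. L = 56/25 ≈ 2.2400.
L − H = 2.2400 − 2.1885 = 0.051 bits.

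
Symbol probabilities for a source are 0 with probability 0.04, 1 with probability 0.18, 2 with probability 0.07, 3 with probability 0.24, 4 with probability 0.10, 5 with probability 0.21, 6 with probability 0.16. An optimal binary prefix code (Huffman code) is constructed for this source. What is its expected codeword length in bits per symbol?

2.66 bits/symbol

Repeatedly combine the two least-probable nodes; the expected code length is the sum of the merged weights.
merge 1/25 + 7/100 → 11/100
merge 1/10 + 11/100 → 21/100
merge 4/25 + 9/50 → 17/50
merge 21/100 + 21/100 → 21/50
merge 6/25 + 17/50 → 29/50
merge 21/50 + 29/50 → 1
L = 11/100 + 21/100 + 17/50 + 21/50 + 29/50 + 1 = 133/50 = 2.66 bits/symbol.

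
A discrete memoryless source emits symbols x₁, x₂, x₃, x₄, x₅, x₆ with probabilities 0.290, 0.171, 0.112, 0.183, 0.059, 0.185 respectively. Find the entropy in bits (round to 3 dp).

H = −Σ pᵢ log₂ pᵢ.
−0.290·log₂(0.290) = 0.5179
−0.171·log₂(0.171) = 0.4357
−0.112·log₂(0.112) = 0.3537
−0.183·log₂(0.183) = 0.4484
−0.059·log₂(0.059) = 0.2409
−0.185·log₂(0.185) = 0.4504
Sum ≈ 2.4470 → 2.447 bits.

2.447 bits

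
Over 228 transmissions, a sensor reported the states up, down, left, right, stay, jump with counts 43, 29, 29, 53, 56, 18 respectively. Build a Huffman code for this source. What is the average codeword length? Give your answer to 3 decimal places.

Probabilities are the counts divided by 228.
Repeatedly combine the two least-probable nodes; the expected code length is the sum of the merged weights.
merge 3/38 + 29/228 → 47/228
merge 29/228 + 43/228 → 6/19
merge 47/228 + 53/228 → 25/57
merge 14/57 + 6/19 → 32/57
merge 25/57 + 32/57 → 1
L = 47/228 + 6/19 + 25/57 + 32/57 + 1 = 575/228 ≈ 2.522 bits/symbol.

2.522 bits/symbol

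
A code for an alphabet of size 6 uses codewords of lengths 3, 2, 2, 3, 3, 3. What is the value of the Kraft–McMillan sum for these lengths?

With common denominator 2^3 = 8: Σ 2^(−ℓᵢ) = 1/8 + 2/8 + 2/8 + 1/8 + 1/8 + 1/8 = 8/8 = 1.

1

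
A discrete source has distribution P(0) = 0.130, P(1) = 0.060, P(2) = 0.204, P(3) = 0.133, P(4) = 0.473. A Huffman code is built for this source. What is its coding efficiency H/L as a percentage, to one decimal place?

97.6%

Entropy H = −Σ p log₂ p ≈ 1.9920 bits.
Huffman merges: 3/50+13/100→19/100; 133/1000+19/100→323/1000; 51/250+323/1000→527/1000; 473/1000+527/1000→1. L = 51/25 ≈ 2.0400.
Efficiency = H/L = 1.9920/2.0400 = 97.6%.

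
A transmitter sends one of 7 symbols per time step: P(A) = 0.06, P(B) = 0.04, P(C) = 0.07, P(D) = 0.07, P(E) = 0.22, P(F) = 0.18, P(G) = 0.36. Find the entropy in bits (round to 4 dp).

H = −Σ pᵢ log₂ pᵢ.
−0.06·log₂(0.06) = 0.2435
−0.04·log₂(0.04) = 0.1858
−0.07·log₂(0.07) = 0.2686
−0.07·log₂(0.07) = 0.2686
−0.22·log₂(0.22) = 0.4806
−0.18·log₂(0.18) = 0.4453
−0.36·log₂(0.36) = 0.5306
Sum ≈ 2.4229 → 2.4229 bits.

2.4229 bits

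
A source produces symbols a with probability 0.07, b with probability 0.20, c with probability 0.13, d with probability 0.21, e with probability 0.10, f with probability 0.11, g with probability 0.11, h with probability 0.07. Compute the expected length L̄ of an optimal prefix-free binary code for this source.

2.93 bits/symbol

Repeatedly combine the two least-probable nodes; the expected code length is the sum of the merged weights.
merge 7/100 + 7/100 → 7/50
merge 1/10 + 11/100 → 21/100
merge 11/100 + 13/100 → 6/25
merge 7/50 + 1/5 → 17/50
merge 21/100 + 21/100 → 21/50
merge 6/25 + 17/50 → 29/50
merge 21/50 + 29/50 → 1
L = 7/50 + 21/100 + 6/25 + 17/50 + 21/50 + 29/50 + 1 = 293/100 = 2.93 bits/symbol.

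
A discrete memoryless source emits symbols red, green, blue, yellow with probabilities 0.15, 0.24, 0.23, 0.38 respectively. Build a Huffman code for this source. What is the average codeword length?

2 bits/symbol

Repeatedly combine the two least-probable nodes; the expected code length is the sum of the merged weights.
merge 3/20 + 23/100 → 19/50
merge 6/25 + 19/50 → 31/50
merge 19/50 + 31/50 → 1
L = 19/50 + 31/50 + 1 = 2 bits/symbol.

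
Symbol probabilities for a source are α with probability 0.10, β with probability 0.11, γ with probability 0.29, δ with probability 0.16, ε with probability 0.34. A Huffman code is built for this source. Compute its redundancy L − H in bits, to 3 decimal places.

Entropy H = −Σ p log₂ p ≈ 2.1526 bits.
Huffman merges: 1/10+11/100→21/100; 4/25+21/100→37/100; 29/100+17/50→63/100; 37/100+63/100→1. L = 221/100 ≈ 2.2100.
L − H = 2.2100 − 2.1526 = 0.057 bits.

0.057 bits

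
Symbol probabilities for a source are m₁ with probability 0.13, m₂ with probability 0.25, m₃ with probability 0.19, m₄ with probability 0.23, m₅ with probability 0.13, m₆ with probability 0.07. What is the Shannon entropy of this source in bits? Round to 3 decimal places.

H = −Σ pᵢ log₂ pᵢ.
−0.13·log₂(0.13) = 0.3826
−0.25·log₂(0.25) = 0.5000
−0.19·log₂(0.19) = 0.4552
−0.23·log₂(0.23) = 0.4877
−0.13·log₂(0.13) = 0.3826
−0.07·log₂(0.07) = 0.2686
Sum ≈ 2.4767 → 2.477 bits.

2.477 bits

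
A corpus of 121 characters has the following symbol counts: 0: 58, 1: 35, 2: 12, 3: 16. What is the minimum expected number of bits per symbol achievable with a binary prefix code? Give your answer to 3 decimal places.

1.752 bits/symbol

Probabilities are the counts divided by 121.
Repeatedly combine the two least-probable nodes; the expected code length is the sum of the merged weights.
merge 12/121 + 16/121 → 28/121
merge 28/121 + 35/121 → 63/121
merge 58/121 + 63/121 → 1
L = 28/121 + 63/121 + 1 = 212/121 ≈ 1.752 bits/symbol.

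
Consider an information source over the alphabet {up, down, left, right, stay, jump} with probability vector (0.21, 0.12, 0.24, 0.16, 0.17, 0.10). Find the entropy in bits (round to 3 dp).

H = −Σ pᵢ log₂ pᵢ.
−0.21·log₂(0.21) = 0.4728
−0.12·log₂(0.12) = 0.3671
−0.24·log₂(0.24) = 0.4941
−0.16·log₂(0.16) = 0.4230
−0.17·log₂(0.17) = 0.4346
−0.10·log₂(0.10) = 0.3322
Sum ≈ 2.5238 → 2.524 bits.

2.524 bits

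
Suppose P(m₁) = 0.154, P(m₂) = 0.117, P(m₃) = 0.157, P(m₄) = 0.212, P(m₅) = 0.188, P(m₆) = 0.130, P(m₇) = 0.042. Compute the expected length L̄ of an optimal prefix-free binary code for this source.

2.759 bits/symbol

Repeatedly combine the two least-probable nodes; the expected code length is the sum of the merged weights.
merge 21/500 + 117/1000 → 159/1000
merge 13/100 + 77/500 → 71/250
merge 157/1000 + 159/1000 → 79/250
merge 47/250 + 53/250 → 2/5
merge 71/250 + 79/250 → 3/5
merge 2/5 + 3/5 → 1
L = 159/1000 + 71/250 + 79/250 + 2/5 + 3/5 + 1 = 2759/1000 = 2.759 bits/symbol.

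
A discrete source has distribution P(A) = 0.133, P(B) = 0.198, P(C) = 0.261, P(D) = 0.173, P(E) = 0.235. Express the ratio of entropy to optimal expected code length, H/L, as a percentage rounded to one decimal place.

99.1%

Entropy H = −Σ p log₂ p ≈ 2.2844 bits.
Huffman merges: 133/1000+173/1000→153/500; 99/500+47/200→433/1000; 261/1000+153/500→567/1000; 433/1000+567/1000→1. L = 1153/500 ≈ 2.3060.
Efficiency = H/L = 2.2844/2.3060 = 99.1%.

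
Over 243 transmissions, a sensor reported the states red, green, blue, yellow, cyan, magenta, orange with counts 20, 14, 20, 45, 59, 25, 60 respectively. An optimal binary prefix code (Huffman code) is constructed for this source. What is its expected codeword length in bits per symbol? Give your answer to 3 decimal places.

Probabilities are the counts divided by 243.
Repeatedly combine the two least-probable nodes; the expected code length is the sum of the merged weights.
merge 14/243 + 20/243 → 34/243
merge 20/243 + 25/243 → 5/27
merge 34/243 + 5/27 → 79/243
merge 5/27 + 59/243 → 104/243
merge 20/81 + 79/243 → 139/243
merge 104/243 + 139/243 → 1
L = 34/243 + 5/27 + 79/243 + 104/243 + 139/243 + 1 = 644/243 ≈ 2.650 bits/symbol.

2.650 bits/symbol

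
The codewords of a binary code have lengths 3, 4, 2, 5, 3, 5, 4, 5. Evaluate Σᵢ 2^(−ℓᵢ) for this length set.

0.71875

With common denominator 2^5 = 32: Σ 2^(−ℓᵢ) = 4/32 + 2/32 + 8/32 + 1/32 + 4/32 + 1/32 + 2/32 + 1/32 = 23/32 = 0.71875.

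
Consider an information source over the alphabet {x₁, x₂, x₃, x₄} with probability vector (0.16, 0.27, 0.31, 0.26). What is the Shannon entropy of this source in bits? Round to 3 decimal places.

H = −Σ pᵢ log₂ pᵢ.
−0.16·log₂(0.16) = 0.4230
−0.27·log₂(0.27) = 0.5100
−0.31·log₂(0.31) = 0.5238
−0.26·log₂(0.26) = 0.5053
Sum ≈ 1.9621 → 1.962 bits.

1.962 bits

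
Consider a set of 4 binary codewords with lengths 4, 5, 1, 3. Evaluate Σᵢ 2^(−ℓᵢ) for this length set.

With common denominator 2^5 = 32: Σ 2^(−ℓᵢ) = 2/32 + 1/32 + 16/32 + 4/32 = 23/32 = 0.71875.

0.71875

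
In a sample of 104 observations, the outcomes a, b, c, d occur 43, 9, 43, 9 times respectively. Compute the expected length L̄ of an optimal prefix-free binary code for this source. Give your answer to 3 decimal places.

Probabilities are the counts divided by 104.
Repeatedly combine the two least-probable nodes; the expected code length is the sum of the merged weights.
merge 9/104 + 9/104 → 9/52
merge 9/52 + 43/104 → 61/104
merge 43/104 + 61/104 → 1
L = 9/52 + 61/104 + 1 = 183/104 ≈ 1.760 bits/symbol.

1.760 bits/symbol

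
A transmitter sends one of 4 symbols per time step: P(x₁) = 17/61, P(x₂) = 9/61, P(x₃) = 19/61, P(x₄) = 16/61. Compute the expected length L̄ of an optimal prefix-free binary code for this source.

2 bits/symbol

Repeatedly combine the two least-probable nodes; the expected code length is the sum of the merged weights.
merge 9/61 + 16/61 → 25/61
merge 17/61 + 19/61 → 36/61
merge 25/61 + 36/61 → 1
L = 25/61 + 36/61 + 1 = 2 bits/symbol.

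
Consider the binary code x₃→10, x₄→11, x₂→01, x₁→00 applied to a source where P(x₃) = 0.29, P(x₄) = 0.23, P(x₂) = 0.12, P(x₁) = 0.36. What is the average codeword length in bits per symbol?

2 bits/symbol

L̄ = Σ pᵢ·ℓᵢ = 0.29·2 + 0.23·2 + 0.12·2 + 0.36·2 = 2 bits/symbol.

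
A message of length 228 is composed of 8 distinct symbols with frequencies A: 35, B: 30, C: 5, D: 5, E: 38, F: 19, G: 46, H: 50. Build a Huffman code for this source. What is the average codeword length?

Probabilities are the counts divided by 228.
Repeatedly combine the two least-probable nodes; the expected code length is the sum of the merged weights.
merge 5/228 + 5/228 → 5/114
merge 5/114 + 1/12 → 29/228
merge 29/228 + 5/38 → 59/228
merge 35/228 + 1/6 → 73/228
merge 23/114 + 25/114 → 8/19
merge 59/228 + 73/228 → 11/19
merge 8/19 + 11/19 → 1
L = 5/114 + 29/228 + 59/228 + 73/228 + 8/19 + 11/19 + 1 = 11/4 = 2.75 bits/symbol.

2.75 bits/symbol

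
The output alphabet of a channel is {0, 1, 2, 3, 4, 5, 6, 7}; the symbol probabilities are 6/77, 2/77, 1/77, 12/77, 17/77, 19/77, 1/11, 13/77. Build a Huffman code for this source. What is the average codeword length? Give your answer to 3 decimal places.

2.688 bits/symbol

Repeatedly combine the two least-probable nodes; the expected code length is the sum of the merged weights.
merge 1/77 + 2/77 → 3/77
merge 3/77 + 6/77 → 9/77
merge 1/11 + 9/77 → 16/77
merge 12/77 + 13/77 → 25/77
merge 16/77 + 17/77 → 3/7
merge 19/77 + 25/77 → 4/7
merge 3/7 + 4/7 → 1
L = 3/77 + 9/77 + 16/77 + 25/77 + 3/7 + 4/7 + 1 = 207/77 ≈ 2.688 bits/symbol.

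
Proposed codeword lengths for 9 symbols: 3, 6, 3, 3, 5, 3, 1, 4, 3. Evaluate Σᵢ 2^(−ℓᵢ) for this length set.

1.234375

With common denominator 2^6 = 64: Σ 2^(−ℓᵢ) = 8/64 + 1/64 + 8/64 + 8/64 + 2/64 + 8/64 + 32/64 + 4/64 + 8/64 = 79/64 = 1.234375.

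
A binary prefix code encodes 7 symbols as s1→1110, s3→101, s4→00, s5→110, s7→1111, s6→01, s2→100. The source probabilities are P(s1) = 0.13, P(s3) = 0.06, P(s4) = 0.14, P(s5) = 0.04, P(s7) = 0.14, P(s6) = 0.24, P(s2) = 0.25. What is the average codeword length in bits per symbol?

2.89 bits/symbol

L̄ = Σ pᵢ·ℓᵢ = 0.13·4 + 0.06·3 + 0.14·2 + 0.04·3 + 0.14·4 + 0.24·2 + 0.25·3 = 2.89 bits/symbol.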